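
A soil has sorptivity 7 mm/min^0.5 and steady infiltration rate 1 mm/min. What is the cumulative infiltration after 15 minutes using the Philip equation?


F = S*sqrt(t) + A*t
F = 7*sqrt(15) + 1*15
F = 7*3.872983 + 15

42.1109 mm


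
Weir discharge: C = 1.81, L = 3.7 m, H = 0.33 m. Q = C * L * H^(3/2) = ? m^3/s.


Q = C * L * H^(3/2) = 1.81 * 3.7 * 0.33^1.5 = 1.81 * 3.7 * 0.189571

1.2696 m^3/s


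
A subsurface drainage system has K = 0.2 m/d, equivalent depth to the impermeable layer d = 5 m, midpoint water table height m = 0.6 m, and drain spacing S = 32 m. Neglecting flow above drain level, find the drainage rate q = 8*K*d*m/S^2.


q = 8*K*d*m/S^2
q = 8*0.2*5*0.6/32^2
q = 4.8000 / 1024

0.0047 m/d


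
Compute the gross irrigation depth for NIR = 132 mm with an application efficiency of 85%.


Ea = 85% = 0.85
GID = NIR / Ea = 132 / 0.85 = 155.2941 mm

155.2941 mm


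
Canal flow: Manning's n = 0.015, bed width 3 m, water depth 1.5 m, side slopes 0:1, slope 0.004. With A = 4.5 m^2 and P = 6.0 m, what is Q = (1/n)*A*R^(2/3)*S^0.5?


R = A/P = 4.5/6.0 = 0.750000
Q = (1/0.015) * 4.5 * 0.750000^(2/3) * 0.004^0.5

15.6624 m^3/s


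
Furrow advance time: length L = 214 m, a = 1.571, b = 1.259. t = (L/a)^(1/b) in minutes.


t = (L/a)^(1/b)
t = (214/1.571)^(1/1.259)
t = 136.218969^(1/1.259)

49.5661 min


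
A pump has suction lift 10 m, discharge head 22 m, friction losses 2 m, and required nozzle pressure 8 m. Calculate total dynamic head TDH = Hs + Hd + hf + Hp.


TDH = Hs + Hd + hf + Hp = 10 + 22 + 2 + 8 = 42

42 m


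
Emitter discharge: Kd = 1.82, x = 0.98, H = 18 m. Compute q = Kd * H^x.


q = Kd * H^x = 1.82 * 18^0.98 = 1.82 * 16.988970

30.9199 L/h


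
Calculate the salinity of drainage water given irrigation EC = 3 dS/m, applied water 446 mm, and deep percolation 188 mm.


EC_dw = EC_iw * D_iw / D_dw
EC_dw = 3 * 446 / 188
EC_dw = 1338 / 188

7.1170 dS/m


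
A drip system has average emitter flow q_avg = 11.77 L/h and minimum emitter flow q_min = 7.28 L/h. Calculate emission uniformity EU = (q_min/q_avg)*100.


EU = (q_min/q_avg)*100 = (7.28/11.77)*100 = 61.8522%

61.8522 %


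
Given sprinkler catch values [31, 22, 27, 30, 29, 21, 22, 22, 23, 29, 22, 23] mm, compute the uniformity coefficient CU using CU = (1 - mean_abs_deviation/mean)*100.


mean = 25.083333 mm
MAD = 3.430556 mm
CU = (1 - 3.430556/25.083333)*100

86.3234 %


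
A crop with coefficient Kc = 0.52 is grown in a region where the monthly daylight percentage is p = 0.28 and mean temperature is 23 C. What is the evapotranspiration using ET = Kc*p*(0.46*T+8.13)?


ET = Kc * p * (0.46*T + 8.13)
ET = 0.52 * 0.28 * (0.46*23 + 8.13)
ET = 0.52 * 0.28 * 18.7100

2.7242 mm/day


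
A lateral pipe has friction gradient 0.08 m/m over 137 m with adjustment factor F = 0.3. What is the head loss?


hf = J * L * F = 0.08 * 137 * 0.3 = 3.2880 m

3.2880 m


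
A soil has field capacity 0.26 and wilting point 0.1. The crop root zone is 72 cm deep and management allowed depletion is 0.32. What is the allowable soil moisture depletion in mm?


SMD = (FC - PWP) * d * MAD * 10
SMD = (0.26 - 0.1) * 72 * 0.32 * 10
SMD = 0.1600 * 72 * 0.32 * 10

36.8640 mm


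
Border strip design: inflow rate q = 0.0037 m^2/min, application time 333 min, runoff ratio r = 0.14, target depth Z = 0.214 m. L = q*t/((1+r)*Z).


L = q*t/((1+r)*Z)
L = 0.0037*333/((1+0.14)*0.214)
L = 1.2321/0.24396

5.0504 m


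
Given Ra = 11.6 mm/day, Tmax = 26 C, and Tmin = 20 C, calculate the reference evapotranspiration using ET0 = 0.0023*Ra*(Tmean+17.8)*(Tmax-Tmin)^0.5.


Tmean = (Tmax + Tmin)/2 = (26 + 20)/2 = 23.0
ET0 = 0.0023 * 11.6 * (23.0 + 17.8) * sqrt(26 - 20)
ET0 = 0.0023 * 11.6 * 40.8 * 2.449490

2.6664 mm/day


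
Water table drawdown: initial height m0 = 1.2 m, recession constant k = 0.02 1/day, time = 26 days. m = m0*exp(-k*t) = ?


m = m0 * exp(-k*t)
m = 1.2 * exp(-0.02 * 26)
m = 1.2 * exp(-0.5200)

0.7134 m


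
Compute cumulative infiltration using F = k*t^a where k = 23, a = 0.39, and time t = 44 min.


F = k * t^a = 23 * 44^0.39
F = 23 * 4.374683

100.6177 mm


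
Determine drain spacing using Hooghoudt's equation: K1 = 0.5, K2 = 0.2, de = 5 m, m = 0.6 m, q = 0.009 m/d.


S^2 = 8*K2*de*m/q + 4*K1*m^2/q
S^2 = 8*0.2*5*0.6/0.009 + 4*0.5*0.6^2/0.009
S = sqrt(613.3333)

24.7656 m


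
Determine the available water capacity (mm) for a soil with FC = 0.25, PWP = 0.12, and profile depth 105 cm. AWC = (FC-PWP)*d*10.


AWC = (FC - PWP) * d * 10
AWC = (0.25 - 0.12) * 105 * 10
AWC = 0.1300 * 105 * 10

136.5000 mm


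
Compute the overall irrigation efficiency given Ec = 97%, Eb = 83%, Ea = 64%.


Ec = 0.97, Eb = 0.83, Ea = 0.64
E = 0.97 * 0.83 * 0.64 * 100 = 51.5264%

51.5264 %


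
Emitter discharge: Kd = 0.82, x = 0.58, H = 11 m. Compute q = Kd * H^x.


q = Kd * H^x = 0.82 * 11^0.58 = 0.82 * 4.017980

3.2947 L/h


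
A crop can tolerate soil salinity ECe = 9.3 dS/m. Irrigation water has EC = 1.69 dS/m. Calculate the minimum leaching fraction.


LR = ECiw / (5*ECe - ECiw)
LR = 1.69 / (5*9.3 - 1.69)
LR = 1.69 / 44.8100

0.0377


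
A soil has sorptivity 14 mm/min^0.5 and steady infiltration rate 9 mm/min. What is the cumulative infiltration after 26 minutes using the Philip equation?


F = S*sqrt(t) + A*t
F = 14*sqrt(26) + 9*26
F = 14*5.099020 + 234

305.3863 mm


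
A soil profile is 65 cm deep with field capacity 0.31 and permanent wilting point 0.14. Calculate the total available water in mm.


AWC = (FC - PWP) * d * 10
AWC = (0.31 - 0.14) * 65 * 10
AWC = 0.1700 * 65 * 10

110.5000 mm


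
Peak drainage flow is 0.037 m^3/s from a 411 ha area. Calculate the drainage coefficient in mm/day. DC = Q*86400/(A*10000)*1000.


DC = Q * 86400 / (A * 10000) * 1000
DC = 0.037 * 86400 / (411 * 10000) * 1000
DC = 3196800.0000 / 4110000

0.7778 mm/day


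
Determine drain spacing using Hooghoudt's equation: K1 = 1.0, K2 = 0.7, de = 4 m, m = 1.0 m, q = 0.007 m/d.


S^2 = 8*K2*de*m/q + 4*K1*m^2/q
S^2 = 8*0.7*4*1.0/0.007 + 4*1.0*1.0^2/0.007
S = sqrt(3771.4286)

61.4120 m


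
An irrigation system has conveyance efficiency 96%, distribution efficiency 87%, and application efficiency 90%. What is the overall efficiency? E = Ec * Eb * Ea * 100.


Ec = 0.96, Eb = 0.87, Ea = 0.9
E = 0.96 * 0.87 * 0.9 * 100 = 75.1680%

75.1680 %


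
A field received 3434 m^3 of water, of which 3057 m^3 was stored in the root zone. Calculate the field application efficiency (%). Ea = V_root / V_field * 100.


Ea = V_root / V_field * 100 = 3057 / 3434 * 100 = 89.0215%

89.0215 %


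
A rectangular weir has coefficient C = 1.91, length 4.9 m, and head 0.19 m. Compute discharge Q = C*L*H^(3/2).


Q = C * L * H^(3/2) = 1.91 * 4.9 * 0.19^1.5 = 1.91 * 4.9 * 0.082819

0.7751 m^3/s


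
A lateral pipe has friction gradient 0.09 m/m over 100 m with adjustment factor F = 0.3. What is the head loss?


hf = J * L * F = 0.09 * 100 * 0.3 = 2.7000 m

2.7000 m


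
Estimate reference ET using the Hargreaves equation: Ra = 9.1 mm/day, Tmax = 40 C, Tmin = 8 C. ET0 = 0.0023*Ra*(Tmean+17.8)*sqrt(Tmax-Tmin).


Tmean = (Tmax + Tmin)/2 = (40 + 8)/2 = 24.0
ET0 = 0.0023 * 9.1 * (24.0 + 17.8) * sqrt(40 - 8)
ET0 = 0.0023 * 9.1 * 41.8 * 5.656854

4.9490 mm/day


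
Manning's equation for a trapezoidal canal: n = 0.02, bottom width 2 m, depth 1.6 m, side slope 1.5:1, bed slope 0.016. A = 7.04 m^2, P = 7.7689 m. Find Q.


R = A/P = 7.04/7.7689 = 0.906177
Q = (1/0.02) * 7.04 * 0.906177^(2/3) * 0.016^0.5

41.6944 m^3/s


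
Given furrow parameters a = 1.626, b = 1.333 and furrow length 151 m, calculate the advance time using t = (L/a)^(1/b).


t = (L/a)^(1/b)
t = (151/1.626)^(1/1.333)
t = 92.865929^(1/1.333)

29.9407 min


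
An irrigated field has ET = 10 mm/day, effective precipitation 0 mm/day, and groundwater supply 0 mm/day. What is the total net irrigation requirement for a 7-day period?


Daily deficit = ET - Pe - GW = 10 - 0 - 0 = 10 mm/day
NIR = 10 * 7 = 70 mm

70.0000 mm


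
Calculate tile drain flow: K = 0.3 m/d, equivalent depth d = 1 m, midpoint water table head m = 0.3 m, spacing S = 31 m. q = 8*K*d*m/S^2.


q = 8*K*d*m/S^2
q = 8*0.3*1*0.3/31^2
q = 0.7200 / 961

7.4922e-04 m/d


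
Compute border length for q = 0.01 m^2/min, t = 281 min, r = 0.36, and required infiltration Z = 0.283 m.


L = q*t/((1+r)*Z)
L = 0.01*281/((1+0.36)*0.283)
L = 2.81/0.38488

7.3010 m


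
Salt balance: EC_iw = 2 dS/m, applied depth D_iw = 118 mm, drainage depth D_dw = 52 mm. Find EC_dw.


EC_dw = EC_iw * D_iw / D_dw
EC_dw = 2 * 118 / 52
EC_dw = 236 / 52

4.5385 dS/m


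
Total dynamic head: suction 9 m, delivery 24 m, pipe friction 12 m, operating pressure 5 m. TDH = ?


TDH = Hs + Hd + hf + Hp = 9 + 24 + 12 + 5 = 50

50 m


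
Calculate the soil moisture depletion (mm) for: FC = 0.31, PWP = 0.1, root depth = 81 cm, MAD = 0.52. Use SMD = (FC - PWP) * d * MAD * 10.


SMD = (FC - PWP) * d * MAD * 10
SMD = (0.31 - 0.1) * 81 * 0.52 * 10
SMD = 0.2100 * 81 * 0.52 * 10

88.4520 mm


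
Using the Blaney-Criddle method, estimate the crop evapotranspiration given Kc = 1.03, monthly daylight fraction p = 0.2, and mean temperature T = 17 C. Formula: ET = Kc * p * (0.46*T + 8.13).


ET = Kc * p * (0.46*T + 8.13)
ET = 1.03 * 0.2 * (0.46*17 + 8.13)
ET = 1.03 * 0.2 * 15.9500

3.2857 mm/day


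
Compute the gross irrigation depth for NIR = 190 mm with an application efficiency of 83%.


Ea = 83% = 0.83
GID = NIR / Ea = 190 / 0.83 = 228.9157 mm

228.9157 mm


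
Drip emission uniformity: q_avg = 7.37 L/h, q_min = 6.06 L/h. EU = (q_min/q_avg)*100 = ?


EU = (q_min/q_avg)*100 = (6.06/7.37)*100 = 82.2252%

82.2252 %


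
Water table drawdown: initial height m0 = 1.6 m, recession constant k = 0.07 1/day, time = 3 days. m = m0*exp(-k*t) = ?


m = m0 * exp(-k*t)
m = 1.6 * exp(-0.07 * 3)
m = 1.6 * exp(-0.2100)

1.2969 m


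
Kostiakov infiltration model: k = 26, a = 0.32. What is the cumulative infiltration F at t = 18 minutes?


F = k * t^a = 26 * 18^0.32
F = 26 * 2.521664

65.5633 mm


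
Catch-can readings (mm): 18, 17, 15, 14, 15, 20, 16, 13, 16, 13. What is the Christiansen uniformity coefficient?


mean = 15.700000 mm
MAD = 1.700000 mm
CU = (1 - 1.700000/15.700000)*100

89.1720 %


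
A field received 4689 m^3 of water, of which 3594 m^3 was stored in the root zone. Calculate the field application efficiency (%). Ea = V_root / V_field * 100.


Ea = V_root / V_field * 100 = 3594 / 4689 * 100 = 76.6475%

76.6475 %


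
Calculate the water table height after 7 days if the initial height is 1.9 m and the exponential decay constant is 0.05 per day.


m = m0 * exp(-k*t)
m = 1.9 * exp(-0.05 * 7)
m = 1.9 * exp(-0.3500)

1.3389 m


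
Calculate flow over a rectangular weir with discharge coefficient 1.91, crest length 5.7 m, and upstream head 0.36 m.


Q = C * L * H^(3/2) = 1.91 * 5.7 * 0.36^1.5 = 1.91 * 5.7 * 0.216000

2.3516 m^3/s


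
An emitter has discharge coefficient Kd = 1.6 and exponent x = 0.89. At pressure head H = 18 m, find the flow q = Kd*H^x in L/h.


q = Kd * H^x = 1.6 * 18^0.89 = 1.6 * 13.097624

20.9562 L/h


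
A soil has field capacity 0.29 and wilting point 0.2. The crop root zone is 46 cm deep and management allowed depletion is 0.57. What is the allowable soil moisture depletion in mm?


SMD = (FC - PWP) * d * MAD * 10
SMD = (0.29 - 0.2) * 46 * 0.57 * 10
SMD = 0.0900 * 46 * 0.57 * 10

23.5980 mm


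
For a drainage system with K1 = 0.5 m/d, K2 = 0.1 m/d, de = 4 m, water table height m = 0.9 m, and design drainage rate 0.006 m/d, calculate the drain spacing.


S^2 = 8*K2*de*m/q + 4*K1*m^2/q
S^2 = 8*0.1*4*0.9/0.006 + 4*0.5*0.9^2/0.006
S = sqrt(750.0000)

27.3861 m


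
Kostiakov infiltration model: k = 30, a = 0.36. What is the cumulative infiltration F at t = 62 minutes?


F = k * t^a = 30 * 62^0.36
F = 30 * 4.418359

132.5508 mm


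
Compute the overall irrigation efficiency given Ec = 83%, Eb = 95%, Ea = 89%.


Ec = 0.83, Eb = 0.95, Ea = 0.89
E = 0.83 * 0.95 * 0.89 * 100 = 70.1765%

70.1765 %


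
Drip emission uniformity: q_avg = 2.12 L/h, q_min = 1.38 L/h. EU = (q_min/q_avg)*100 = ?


EU = (q_min/q_avg)*100 = (1.38/2.12)*100 = 65.0943%

65.0943 %


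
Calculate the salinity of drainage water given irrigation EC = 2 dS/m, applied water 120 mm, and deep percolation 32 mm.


EC_dw = EC_iw * D_iw / D_dw
EC_dw = 2 * 120 / 32
EC_dw = 240 / 32

7.5000 dS/m


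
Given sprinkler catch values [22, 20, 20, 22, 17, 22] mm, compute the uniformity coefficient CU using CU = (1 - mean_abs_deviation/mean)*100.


mean = 20.500000 mm
MAD = 1.500000 mm
CU = (1 - 1.500000/20.500000)*100

92.6829 %


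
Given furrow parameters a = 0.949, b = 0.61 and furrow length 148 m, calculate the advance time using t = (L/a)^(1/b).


t = (L/a)^(1/b)
t = (148/0.949)^(1/0.61)
t = 155.953635^(1/0.61)

3936.1768 min


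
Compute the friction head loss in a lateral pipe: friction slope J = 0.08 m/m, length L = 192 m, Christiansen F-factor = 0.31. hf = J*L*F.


hf = J * L * F = 0.08 * 192 * 0.31 = 4.7616 m

4.7616 m


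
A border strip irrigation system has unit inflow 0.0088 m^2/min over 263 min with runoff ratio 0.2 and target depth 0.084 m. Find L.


L = q*t/((1+r)*Z)
L = 0.0088*263/((1+0.2)*0.084)
L = 2.3144/0.1008

22.9603 m


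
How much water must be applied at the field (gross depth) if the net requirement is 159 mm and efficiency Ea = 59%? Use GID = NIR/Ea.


Ea = 59% = 0.59
GID = NIR / Ea = 159 / 0.59 = 269.4915 mm

269.4915 mm


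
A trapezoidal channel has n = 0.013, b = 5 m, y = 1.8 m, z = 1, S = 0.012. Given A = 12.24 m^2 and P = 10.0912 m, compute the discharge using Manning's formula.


R = A/P = 12.24/10.0912 = 1.212938
Q = (1/0.013) * 12.24 * 1.212938^(2/3) * 0.012^0.5

117.3062 m^3/s


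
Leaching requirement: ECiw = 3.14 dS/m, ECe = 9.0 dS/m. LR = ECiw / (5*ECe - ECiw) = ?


LR = ECiw / (5*ECe - ECiw)
LR = 3.14 / (5*9.0 - 3.14)
LR = 3.14 / 41.8600

0.0750


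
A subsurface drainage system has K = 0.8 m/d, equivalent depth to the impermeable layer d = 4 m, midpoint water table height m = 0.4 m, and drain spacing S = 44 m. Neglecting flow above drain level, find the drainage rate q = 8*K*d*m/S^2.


q = 8*K*d*m/S^2
q = 8*0.8*4*0.4/44^2
q = 10.2400 / 1936

0.0053 m/d


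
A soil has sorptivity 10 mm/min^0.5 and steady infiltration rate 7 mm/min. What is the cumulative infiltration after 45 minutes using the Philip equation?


F = S*sqrt(t) + A*t
F = 10*sqrt(45) + 7*45
F = 10*6.708204 + 315

382.0820 mm


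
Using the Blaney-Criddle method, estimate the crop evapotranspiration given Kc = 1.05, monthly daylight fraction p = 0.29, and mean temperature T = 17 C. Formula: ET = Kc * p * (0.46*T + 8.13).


ET = Kc * p * (0.46*T + 8.13)
ET = 1.05 * 0.29 * (0.46*17 + 8.13)
ET = 1.05 * 0.29 * 15.9500

4.8568 mm/day


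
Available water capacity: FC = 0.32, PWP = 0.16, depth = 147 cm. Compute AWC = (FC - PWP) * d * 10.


AWC = (FC - PWP) * d * 10
AWC = (0.32 - 0.16) * 147 * 10
AWC = 0.1600 * 147 * 10

235.2000 mm


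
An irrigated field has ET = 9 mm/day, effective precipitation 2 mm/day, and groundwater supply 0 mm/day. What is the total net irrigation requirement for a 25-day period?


Daily deficit = ET - Pe - GW = 9 - 2 - 0 = 7 mm/day
NIR = 7 * 25 = 175 mm

175.0000 mm


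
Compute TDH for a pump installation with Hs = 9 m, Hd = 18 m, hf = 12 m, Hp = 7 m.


TDH = Hs + Hd + hf + Hp = 9 + 18 + 12 + 7 = 46

46 m


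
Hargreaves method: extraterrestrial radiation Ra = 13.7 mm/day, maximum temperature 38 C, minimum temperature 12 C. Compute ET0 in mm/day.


Tmean = (Tmax + Tmin)/2 = (38 + 12)/2 = 25.0
ET0 = 0.0023 * 13.7 * (25.0 + 17.8) * sqrt(38 - 12)
ET0 = 0.0023 * 13.7 * 42.8 * 5.099020

6.8767 mm/day


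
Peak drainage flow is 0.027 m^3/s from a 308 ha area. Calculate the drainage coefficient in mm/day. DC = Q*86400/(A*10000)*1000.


DC = Q * 86400 / (A * 10000) * 1000
DC = 0.027 * 86400 / (308 * 10000) * 1000
DC = 2332800.0000 / 3080000

0.7574 mm/day


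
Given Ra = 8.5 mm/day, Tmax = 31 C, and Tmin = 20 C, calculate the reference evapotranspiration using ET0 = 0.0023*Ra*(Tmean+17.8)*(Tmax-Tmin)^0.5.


Tmean = (Tmax + Tmin)/2 = (31 + 20)/2 = 25.5
ET0 = 0.0023 * 8.5 * (25.5 + 17.8) * sqrt(31 - 20)
ET0 = 0.0023 * 8.5 * 43.3 * 3.316625

2.8076 mm/day


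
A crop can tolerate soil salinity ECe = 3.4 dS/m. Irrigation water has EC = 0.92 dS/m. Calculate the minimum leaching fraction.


LR = ECiw / (5*ECe - ECiw)
LR = 0.92 / (5*3.4 - 0.92)
LR = 0.92 / 16.0800

0.0572


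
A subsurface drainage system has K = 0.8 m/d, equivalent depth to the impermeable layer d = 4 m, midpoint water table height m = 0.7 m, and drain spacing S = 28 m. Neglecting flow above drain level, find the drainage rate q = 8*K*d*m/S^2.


q = 8*K*d*m/S^2
q = 8*0.8*4*0.7/28^2
q = 17.9200 / 784

0.0229 m/d


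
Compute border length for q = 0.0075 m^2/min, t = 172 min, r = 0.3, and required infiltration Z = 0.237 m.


L = q*t/((1+r)*Z)
L = 0.0075*172/((1+0.3)*0.237)
L = 1.29/0.3081

4.1870 m


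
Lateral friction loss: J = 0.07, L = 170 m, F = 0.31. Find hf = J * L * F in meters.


hf = J * L * F = 0.07 * 170 * 0.31 = 3.6890 m

3.6890 m


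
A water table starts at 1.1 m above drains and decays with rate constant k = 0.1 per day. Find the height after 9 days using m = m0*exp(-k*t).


m = m0 * exp(-k*t)
m = 1.1 * exp(-0.1 * 9)
m = 1.1 * exp(-0.9000)

0.4472 m


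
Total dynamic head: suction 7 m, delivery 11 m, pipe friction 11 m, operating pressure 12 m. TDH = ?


TDH = Hs + Hd + hf + Hp = 7 + 11 + 11 + 12 = 41

41 m


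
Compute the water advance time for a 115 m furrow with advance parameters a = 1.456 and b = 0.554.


t = (L/a)^(1/b)
t = (115/1.456)^(1/0.554)
t = 78.983516^(1/0.554)

2661.6814 min


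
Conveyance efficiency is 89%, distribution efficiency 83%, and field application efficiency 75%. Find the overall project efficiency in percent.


Ec = 0.89, Eb = 0.83, Ea = 0.75
E = 0.89 * 0.83 * 0.75 * 100 = 55.4025%

55.4025 %


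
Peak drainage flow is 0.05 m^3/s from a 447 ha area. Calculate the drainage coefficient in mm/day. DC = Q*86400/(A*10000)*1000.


DC = Q * 86400 / (A * 10000) * 1000
DC = 0.05 * 86400 / (447 * 10000) * 1000
DC = 4320000.0000 / 4470000

0.9664 mm/day


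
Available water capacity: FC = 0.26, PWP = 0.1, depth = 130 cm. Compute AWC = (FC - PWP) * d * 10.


AWC = (FC - PWP) * d * 10
AWC = (0.26 - 0.1) * 130 * 10
AWC = 0.1600 * 130 * 10

208.0000 mm


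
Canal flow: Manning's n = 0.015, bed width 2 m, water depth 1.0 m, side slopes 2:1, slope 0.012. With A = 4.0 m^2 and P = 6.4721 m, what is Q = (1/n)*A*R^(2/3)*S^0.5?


R = A/P = 4.0/6.4721 = 0.618037
Q = (1/0.015) * 4.0 * 0.618037^(2/3) * 0.012^0.5

21.1951 m^3/s


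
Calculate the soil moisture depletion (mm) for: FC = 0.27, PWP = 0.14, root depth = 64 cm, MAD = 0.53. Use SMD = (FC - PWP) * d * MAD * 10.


SMD = (FC - PWP) * d * MAD * 10
SMD = (0.27 - 0.14) * 64 * 0.53 * 10
SMD = 0.1300 * 64 * 0.53 * 10

44.0960 mm


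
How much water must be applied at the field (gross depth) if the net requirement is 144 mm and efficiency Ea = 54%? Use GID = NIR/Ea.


Ea = 54% = 0.54
GID = NIR / Ea = 144 / 0.54 = 266.6667 mm

266.6667 mm


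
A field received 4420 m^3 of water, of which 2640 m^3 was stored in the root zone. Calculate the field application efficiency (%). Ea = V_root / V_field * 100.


Ea = V_root / V_field * 100 = 2640 / 4420 * 100 = 59.7285%

59.7285 %


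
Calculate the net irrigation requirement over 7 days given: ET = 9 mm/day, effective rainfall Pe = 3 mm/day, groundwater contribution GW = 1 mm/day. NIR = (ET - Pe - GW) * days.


Daily deficit = ET - Pe - GW = 9 - 3 - 1 = 5 mm/day
NIR = 5 * 7 = 35 mm

35.0000 mm


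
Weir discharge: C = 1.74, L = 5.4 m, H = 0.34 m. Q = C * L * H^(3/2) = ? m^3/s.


Q = C * L * H^(3/2) = 1.74 * 5.4 * 0.34^1.5 = 1.74 * 5.4 * 0.198252

1.8628 m^3/s


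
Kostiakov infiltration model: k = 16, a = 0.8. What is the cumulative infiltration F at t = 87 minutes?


F = k * t^a = 16 * 87^0.8
F = 16 * 35.613561

569.8170 mm


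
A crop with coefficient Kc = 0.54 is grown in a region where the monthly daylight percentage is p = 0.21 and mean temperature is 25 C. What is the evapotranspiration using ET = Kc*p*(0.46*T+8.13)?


ET = Kc * p * (0.46*T + 8.13)
ET = 0.54 * 0.21 * (0.46*25 + 8.13)
ET = 0.54 * 0.21 * 19.6300

2.2260 mm/day


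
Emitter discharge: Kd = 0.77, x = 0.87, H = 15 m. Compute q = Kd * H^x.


q = Kd * H^x = 0.77 * 15^0.87 = 0.77 * 10.548711

8.1225 L/h


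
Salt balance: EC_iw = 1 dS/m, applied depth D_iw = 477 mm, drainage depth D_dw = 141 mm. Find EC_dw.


EC_dw = EC_iw * D_iw / D_dw
EC_dw = 1 * 477 / 141
EC_dw = 477 / 141

3.3830 dS/m


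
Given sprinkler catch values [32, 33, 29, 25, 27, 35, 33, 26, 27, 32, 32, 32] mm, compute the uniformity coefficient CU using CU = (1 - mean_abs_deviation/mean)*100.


mean = 30.250000 mm
MAD = 2.875000 mm
CU = (1 - 2.875000/30.250000)*100

90.4959 %


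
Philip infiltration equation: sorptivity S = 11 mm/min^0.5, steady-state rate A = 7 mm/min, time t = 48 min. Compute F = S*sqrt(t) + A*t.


F = S*sqrt(t) + A*t
F = 11*sqrt(48) + 7*48
F = 11*6.928203 + 336

412.2102 mm


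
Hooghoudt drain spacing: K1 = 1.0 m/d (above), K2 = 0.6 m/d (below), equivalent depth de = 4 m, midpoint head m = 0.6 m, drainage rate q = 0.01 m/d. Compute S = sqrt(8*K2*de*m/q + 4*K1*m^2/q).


S^2 = 8*K2*de*m/q + 4*K1*m^2/q
S^2 = 8*0.6*4*0.6/0.01 + 4*1.0*0.6^2/0.01
S = sqrt(1296.0000)

36.0000 m


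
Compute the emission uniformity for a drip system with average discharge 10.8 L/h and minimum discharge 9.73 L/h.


EU = (q_min/q_avg)*100 = (9.73/10.8)*100 = 90.0926%

90.0926 %


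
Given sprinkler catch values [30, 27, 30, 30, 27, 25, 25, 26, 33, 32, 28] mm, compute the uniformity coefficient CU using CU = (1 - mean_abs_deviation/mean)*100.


mean = 28.454545 mm
MAD = 2.314050 mm
CU = (1 - 2.314050/28.454545)*100

91.8676 %


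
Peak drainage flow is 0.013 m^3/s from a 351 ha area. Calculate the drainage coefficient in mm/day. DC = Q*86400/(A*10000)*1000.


DC = Q * 86400 / (A * 10000) * 1000
DC = 0.013 * 86400 / (351 * 10000) * 1000
DC = 1123200.0000 / 3510000

0.3200 mm/day


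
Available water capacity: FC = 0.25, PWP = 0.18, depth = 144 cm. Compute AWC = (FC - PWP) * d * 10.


AWC = (FC - PWP) * d * 10
AWC = (0.25 - 0.18) * 144 * 10
AWC = 0.0700 * 144 * 10

100.8000 mm


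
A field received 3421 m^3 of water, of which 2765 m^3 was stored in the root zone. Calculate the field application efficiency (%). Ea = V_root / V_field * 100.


Ea = V_root / V_field * 100 = 2765 / 3421 * 100 = 80.8243%

80.8243 %


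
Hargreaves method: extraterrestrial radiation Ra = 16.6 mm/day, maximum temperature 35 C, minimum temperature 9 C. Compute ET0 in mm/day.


Tmean = (Tmax + Tmin)/2 = (35 + 9)/2 = 22.0
ET0 = 0.0023 * 16.6 * (22.0 + 17.8) * sqrt(35 - 9)
ET0 = 0.0023 * 16.6 * 39.8 * 5.099020

7.7483 mm/day


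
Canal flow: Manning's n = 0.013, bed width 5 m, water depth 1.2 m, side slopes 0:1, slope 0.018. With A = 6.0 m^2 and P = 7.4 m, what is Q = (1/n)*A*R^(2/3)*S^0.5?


R = A/P = 6.0/7.4 = 0.810811
Q = (1/0.013) * 6.0 * 0.810811^(2/3) * 0.018^0.5

53.8423 m^3/s


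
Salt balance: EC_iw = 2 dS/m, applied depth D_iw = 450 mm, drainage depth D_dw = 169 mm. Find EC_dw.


EC_dw = EC_iw * D_iw / D_dw
EC_dw = 2 * 450 / 169
EC_dw = 900 / 169

5.3254 dS/m


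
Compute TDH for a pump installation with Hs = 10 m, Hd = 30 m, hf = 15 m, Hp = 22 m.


TDH = Hs + Hd + hf + Hp = 10 + 30 + 15 + 22 = 77

77 m


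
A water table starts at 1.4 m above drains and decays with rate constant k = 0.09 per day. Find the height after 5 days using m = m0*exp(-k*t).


m = m0 * exp(-k*t)
m = 1.4 * exp(-0.09 * 5)
m = 1.4 * exp(-0.4500)

0.8927 m


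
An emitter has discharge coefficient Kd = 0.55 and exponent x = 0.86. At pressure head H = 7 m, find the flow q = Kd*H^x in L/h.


q = Kd * H^x = 0.55 * 7^0.86 = 0.55 * 5.330701

2.9319 L/h


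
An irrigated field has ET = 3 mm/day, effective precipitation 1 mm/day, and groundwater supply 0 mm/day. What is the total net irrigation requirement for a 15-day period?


Daily deficit = ET - Pe - GW = 3 - 1 - 0 = 2 mm/day
NIR = 2 * 15 = 30 mm

30.0000 mm


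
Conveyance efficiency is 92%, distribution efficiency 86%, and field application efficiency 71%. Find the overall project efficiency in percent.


Ec = 0.92, Eb = 0.86, Ea = 0.71
E = 0.92 * 0.86 * 0.71 * 100 = 56.1752%

56.1752 %


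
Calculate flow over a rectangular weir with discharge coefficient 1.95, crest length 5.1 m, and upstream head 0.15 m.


Q = C * L * H^(3/2) = 1.95 * 5.1 * 0.15^1.5 = 1.95 * 5.1 * 0.058095

0.5778 m^3/s


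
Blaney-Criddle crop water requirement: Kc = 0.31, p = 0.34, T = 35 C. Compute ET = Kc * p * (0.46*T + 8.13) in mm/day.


ET = Kc * p * (0.46*T + 8.13)
ET = 0.31 * 0.34 * (0.46*35 + 8.13)
ET = 0.31 * 0.34 * 24.2300

2.5538 mm/day


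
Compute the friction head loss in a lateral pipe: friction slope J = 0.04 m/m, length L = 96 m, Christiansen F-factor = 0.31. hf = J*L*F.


hf = J * L * F = 0.04 * 96 * 0.31 = 1.1904 m

1.1904 m


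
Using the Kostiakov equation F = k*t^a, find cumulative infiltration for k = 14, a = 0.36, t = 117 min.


F = k * t^a = 14 * 117^0.36
F = 14 * 5.553246

77.7454 mm


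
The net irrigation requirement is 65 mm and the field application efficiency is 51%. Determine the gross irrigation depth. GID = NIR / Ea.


Ea = 51% = 0.51
GID = NIR / Ea = 65 / 0.51 = 127.4510 mm

127.4510 mm


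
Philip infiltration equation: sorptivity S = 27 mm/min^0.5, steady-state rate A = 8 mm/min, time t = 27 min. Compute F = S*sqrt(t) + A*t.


F = S*sqrt(t) + A*t
F = 27*sqrt(27) + 8*27
F = 27*5.196152 + 216

356.2961 mm


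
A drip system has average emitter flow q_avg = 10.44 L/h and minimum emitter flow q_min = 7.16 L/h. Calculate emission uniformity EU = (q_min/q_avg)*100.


EU = (q_min/q_avg)*100 = (7.16/10.44)*100 = 68.5824%

68.5824 %


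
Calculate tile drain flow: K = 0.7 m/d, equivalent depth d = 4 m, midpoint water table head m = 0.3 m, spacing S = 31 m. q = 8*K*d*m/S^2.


q = 8*K*d*m/S^2
q = 8*0.7*4*0.3/31^2
q = 6.7200 / 961

0.0070 m/d


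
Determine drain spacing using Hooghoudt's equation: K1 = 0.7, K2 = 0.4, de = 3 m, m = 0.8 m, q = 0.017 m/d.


S^2 = 8*K2*de*m/q + 4*K1*m^2/q
S^2 = 8*0.4*3*0.8/0.017 + 4*0.7*0.8^2/0.017
S = sqrt(557.1765)

23.6046 m


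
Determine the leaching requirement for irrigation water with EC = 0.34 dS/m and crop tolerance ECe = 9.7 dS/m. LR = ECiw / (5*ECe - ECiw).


LR = ECiw / (5*ECe - ECiw)
LR = 0.34 / (5*9.7 - 0.34)
LR = 0.34 / 48.1600

0.0071


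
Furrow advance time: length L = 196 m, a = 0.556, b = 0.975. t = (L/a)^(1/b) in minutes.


t = (L/a)^(1/b)
t = (196/0.556)^(1/0.975)
t = 352.517986^(1/0.975)

409.7261 min


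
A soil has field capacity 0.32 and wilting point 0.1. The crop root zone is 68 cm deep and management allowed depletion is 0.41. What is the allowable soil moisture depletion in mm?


SMD = (FC - PWP) * d * MAD * 10
SMD = (0.32 - 0.1) * 68 * 0.41 * 10
SMD = 0.2200 * 68 * 0.41 * 10

61.3360 mm


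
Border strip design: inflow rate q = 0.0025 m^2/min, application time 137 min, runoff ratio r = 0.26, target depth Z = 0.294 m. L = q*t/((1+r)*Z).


L = q*t/((1+r)*Z)
L = 0.0025*137/((1+0.26)*0.294)
L = 0.3425/0.37044

0.9246 m


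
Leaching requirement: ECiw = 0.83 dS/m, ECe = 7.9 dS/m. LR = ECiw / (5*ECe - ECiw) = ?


LR = ECiw / (5*ECe - ECiw)
LR = 0.83 / (5*7.9 - 0.83)
LR = 0.83 / 38.6700

0.0215


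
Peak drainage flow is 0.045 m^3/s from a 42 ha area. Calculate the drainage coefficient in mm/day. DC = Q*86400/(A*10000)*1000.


DC = Q * 86400 / (A * 10000) * 1000
DC = 0.045 * 86400 / (42 * 10000) * 1000
DC = 3888000.0000 / 420000

9.2571 mm/day


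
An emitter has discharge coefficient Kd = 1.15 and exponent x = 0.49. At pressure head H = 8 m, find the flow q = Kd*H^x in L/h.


q = Kd * H^x = 1.15 * 8^0.49 = 1.15 * 2.770219

3.1858 L/h


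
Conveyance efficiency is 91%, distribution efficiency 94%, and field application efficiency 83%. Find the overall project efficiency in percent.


Ec = 0.91, Eb = 0.94, Ea = 0.83
E = 0.91 * 0.94 * 0.83 * 100 = 70.9982%

70.9982 %


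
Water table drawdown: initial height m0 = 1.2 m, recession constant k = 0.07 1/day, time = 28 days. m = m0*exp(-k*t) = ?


m = m0 * exp(-k*t)
m = 1.2 * exp(-0.07 * 28)
m = 1.2 * exp(-1.9600)

0.1690 m


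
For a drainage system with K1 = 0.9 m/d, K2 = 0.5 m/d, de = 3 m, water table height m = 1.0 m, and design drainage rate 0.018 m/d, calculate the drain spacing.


S^2 = 8*K2*de*m/q + 4*K1*m^2/q
S^2 = 8*0.5*3*1.0/0.018 + 4*0.9*1.0^2/0.018
S = sqrt(866.6667)

29.4392 m


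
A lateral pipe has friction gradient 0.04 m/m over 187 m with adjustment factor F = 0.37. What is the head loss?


hf = J * L * F = 0.04 * 187 * 0.37 = 2.7676 m

2.7676 m


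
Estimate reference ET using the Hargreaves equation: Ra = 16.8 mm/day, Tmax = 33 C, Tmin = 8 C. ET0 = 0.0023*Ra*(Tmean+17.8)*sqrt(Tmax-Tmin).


Tmean = (Tmax + Tmin)/2 = (33 + 8)/2 = 20.5
ET0 = 0.0023 * 16.8 * (20.5 + 17.8) * sqrt(33 - 8)
ET0 = 0.0023 * 16.8 * 38.3 * 5.000000

7.3996 mm/day


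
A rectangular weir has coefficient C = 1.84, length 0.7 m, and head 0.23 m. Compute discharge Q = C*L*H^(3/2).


Q = C * L * H^(3/2) = 1.84 * 0.7 * 0.23^1.5 = 1.84 * 0.7 * 0.110304

0.1421 m^3/s


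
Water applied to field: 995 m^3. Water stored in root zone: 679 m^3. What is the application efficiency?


Ea = V_root / V_field * 100 = 679 / 995 * 100 = 68.2412%

68.2412 %


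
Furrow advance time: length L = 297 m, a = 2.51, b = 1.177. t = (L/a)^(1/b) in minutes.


t = (L/a)^(1/b)
t = (297/2.51)^(1/1.177)
t = 118.326693^(1/1.177)

57.7202 min


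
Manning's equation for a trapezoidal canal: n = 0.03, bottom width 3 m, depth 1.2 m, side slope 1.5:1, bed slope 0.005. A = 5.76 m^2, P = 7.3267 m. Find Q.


R = A/P = 5.76/7.3267 = 0.786166
Q = (1/0.03) * 5.76 * 0.786166^(2/3) * 0.005^0.5

11.5646 m^3/s


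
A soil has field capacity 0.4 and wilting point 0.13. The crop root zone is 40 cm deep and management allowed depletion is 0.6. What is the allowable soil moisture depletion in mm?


SMD = (FC - PWP) * d * MAD * 10
SMD = (0.4 - 0.13) * 40 * 0.6 * 10
SMD = 0.2700 * 40 * 0.6 * 10

64.8000 mm


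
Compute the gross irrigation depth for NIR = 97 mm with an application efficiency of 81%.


Ea = 81% = 0.81
GID = NIR / Ea = 97 / 0.81 = 119.7531 mm

119.7531 mm


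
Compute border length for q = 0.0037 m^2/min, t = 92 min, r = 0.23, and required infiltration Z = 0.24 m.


L = q*t/((1+r)*Z)
L = 0.0037*92/((1+0.23)*0.24)
L = 0.3404/0.2952

1.1531 m


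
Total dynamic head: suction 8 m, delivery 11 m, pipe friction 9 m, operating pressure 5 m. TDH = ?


TDH = Hs + Hd + hf + Hp = 8 + 11 + 9 + 5 = 33

33 m


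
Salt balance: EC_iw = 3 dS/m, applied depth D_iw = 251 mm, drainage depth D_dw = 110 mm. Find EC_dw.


EC_dw = EC_iw * D_iw / D_dw
EC_dw = 3 * 251 / 110
EC_dw = 753 / 110

6.8455 dS/m


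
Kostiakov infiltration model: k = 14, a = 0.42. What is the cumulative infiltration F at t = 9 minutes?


F = k * t^a = 14 * 9^0.42
F = 14 * 2.516413

35.2298 mm


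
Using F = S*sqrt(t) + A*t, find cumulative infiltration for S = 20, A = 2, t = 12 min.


F = S*sqrt(t) + A*t
F = 20*sqrt(12) + 2*12
F = 20*3.464102 + 24

93.2820 mm


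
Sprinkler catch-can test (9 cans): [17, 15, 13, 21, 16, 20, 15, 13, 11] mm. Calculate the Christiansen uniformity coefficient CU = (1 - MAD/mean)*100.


mean = 15.666667 mm
MAD = 2.518519 mm
CU = (1 - 2.518519/15.666667)*100

83.9243 %


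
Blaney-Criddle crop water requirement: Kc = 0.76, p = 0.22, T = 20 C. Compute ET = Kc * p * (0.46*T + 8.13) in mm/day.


ET = Kc * p * (0.46*T + 8.13)
ET = 0.76 * 0.22 * (0.46*20 + 8.13)
ET = 0.76 * 0.22 * 17.3300

2.8976 mm/day


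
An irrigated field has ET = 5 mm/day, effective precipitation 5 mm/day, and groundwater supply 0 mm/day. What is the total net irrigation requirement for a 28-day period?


Daily deficit = ET - Pe - GW = 5 - 5 - 0 = 0 mm/day
NIR = 0 * 28 = 0 mm

0 mm


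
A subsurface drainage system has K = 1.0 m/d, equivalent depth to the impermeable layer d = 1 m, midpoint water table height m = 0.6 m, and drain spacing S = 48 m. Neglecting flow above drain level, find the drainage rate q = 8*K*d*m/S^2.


q = 8*K*d*m/S^2
q = 8*1.0*1*0.6/48^2
q = 4.8000 / 2304

0.0021 m/d


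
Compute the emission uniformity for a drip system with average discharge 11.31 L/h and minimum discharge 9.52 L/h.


EU = (q_min/q_avg)*100 = (9.52/11.31)*100 = 84.1733%

84.1733 %


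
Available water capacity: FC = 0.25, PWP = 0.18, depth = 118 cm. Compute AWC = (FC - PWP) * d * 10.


AWC = (FC - PWP) * d * 10
AWC = (0.25 - 0.18) * 118 * 10
AWC = 0.0700 * 118 * 10

82.6000 mm


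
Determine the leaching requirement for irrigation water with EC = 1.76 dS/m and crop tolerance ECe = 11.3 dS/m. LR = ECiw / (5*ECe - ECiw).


LR = ECiw / (5*ECe - ECiw)
LR = 1.76 / (5*11.3 - 1.76)
LR = 1.76 / 54.7400

0.0322


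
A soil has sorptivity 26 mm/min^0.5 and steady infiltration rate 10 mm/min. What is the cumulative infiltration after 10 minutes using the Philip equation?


F = S*sqrt(t) + A*t
F = 26*sqrt(10) + 10*10
F = 26*3.162278 + 100

182.2192 mm


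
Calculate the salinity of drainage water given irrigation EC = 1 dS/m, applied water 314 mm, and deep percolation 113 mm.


EC_dw = EC_iw * D_iw / D_dw
EC_dw = 1 * 314 / 113
EC_dw = 314 / 113

2.7788 dS/m


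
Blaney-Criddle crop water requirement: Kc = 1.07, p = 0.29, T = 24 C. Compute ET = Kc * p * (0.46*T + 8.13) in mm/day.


ET = Kc * p * (0.46*T + 8.13)
ET = 1.07 * 0.29 * (0.46*24 + 8.13)
ET = 1.07 * 0.29 * 19.1700

5.9485 mm/day


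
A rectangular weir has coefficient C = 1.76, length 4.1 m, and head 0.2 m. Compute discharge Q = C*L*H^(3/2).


Q = C * L * H^(3/2) = 1.76 * 4.1 * 0.2^1.5 = 1.76 * 4.1 * 0.089443

0.6454 m^3/s


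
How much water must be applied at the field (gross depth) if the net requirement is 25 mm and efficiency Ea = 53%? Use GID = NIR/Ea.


Ea = 53% = 0.53
GID = NIR / Ea = 25 / 0.53 = 47.1698 mm

47.1698 mm


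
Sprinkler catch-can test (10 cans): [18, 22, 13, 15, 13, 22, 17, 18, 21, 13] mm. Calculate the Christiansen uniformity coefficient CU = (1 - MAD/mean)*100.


mean = 17.200000 mm
MAD = 3.000000 mm
CU = (1 - 3.000000/17.200000)*100

82.5581 %


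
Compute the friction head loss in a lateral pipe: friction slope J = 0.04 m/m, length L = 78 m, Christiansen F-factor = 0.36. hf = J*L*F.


hf = J * L * F = 0.04 * 78 * 0.36 = 1.1232 m

1.1232 m


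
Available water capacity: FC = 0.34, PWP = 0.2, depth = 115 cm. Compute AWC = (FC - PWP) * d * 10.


AWC = (FC - PWP) * d * 10
AWC = (0.34 - 0.2) * 115 * 10
AWC = 0.1400 * 115 * 10

161.0000 mm


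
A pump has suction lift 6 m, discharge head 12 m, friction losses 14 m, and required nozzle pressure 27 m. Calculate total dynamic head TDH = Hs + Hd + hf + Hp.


TDH = Hs + Hd + hf + Hp = 6 + 12 + 14 + 27 = 59

59 m


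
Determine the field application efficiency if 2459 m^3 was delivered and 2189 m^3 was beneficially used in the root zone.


Ea = V_root / V_field * 100 = 2189 / 2459 * 100 = 89.0199%

89.0199 %


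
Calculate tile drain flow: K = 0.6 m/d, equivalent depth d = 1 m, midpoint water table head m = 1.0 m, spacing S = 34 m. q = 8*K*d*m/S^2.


q = 8*K*d*m/S^2
q = 8*0.6*1*1.0/34^2
q = 4.8000 / 1156

0.0042 m/d


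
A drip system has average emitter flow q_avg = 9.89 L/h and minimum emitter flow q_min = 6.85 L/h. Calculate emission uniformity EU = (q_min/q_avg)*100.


EU = (q_min/q_avg)*100 = (6.85/9.89)*100 = 69.2619%

69.2619 %


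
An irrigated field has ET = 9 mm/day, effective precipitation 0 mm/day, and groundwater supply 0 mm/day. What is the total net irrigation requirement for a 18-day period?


Daily deficit = ET - Pe - GW = 9 - 0 - 0 = 9 mm/day
NIR = 9 * 18 = 162 mm

162.0000 mm


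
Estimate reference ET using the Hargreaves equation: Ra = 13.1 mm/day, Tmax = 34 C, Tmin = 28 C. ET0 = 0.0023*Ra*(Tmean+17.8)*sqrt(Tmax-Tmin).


Tmean = (Tmax + Tmin)/2 = (34 + 28)/2 = 31.0
ET0 = 0.0023 * 13.1 * (31.0 + 17.8) * sqrt(34 - 28)
ET0 = 0.0023 * 13.1 * 48.8 * 2.449490

3.6016 mm/day


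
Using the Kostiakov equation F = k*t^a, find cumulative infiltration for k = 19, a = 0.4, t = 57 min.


F = k * t^a = 19 * 57^0.4
F = 19 * 5.039065

95.7422 mm


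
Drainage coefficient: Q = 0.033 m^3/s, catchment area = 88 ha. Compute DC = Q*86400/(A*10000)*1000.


DC = Q * 86400 / (A * 10000) * 1000
DC = 0.033 * 86400 / (88 * 10000) * 1000
DC = 2851200.0000 / 880000

3.2400 mm/day


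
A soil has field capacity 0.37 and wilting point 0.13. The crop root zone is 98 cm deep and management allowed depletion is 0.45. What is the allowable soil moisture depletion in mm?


SMD = (FC - PWP) * d * MAD * 10
SMD = (0.37 - 0.13) * 98 * 0.45 * 10
SMD = 0.2400 * 98 * 0.45 * 10

105.8400 mm


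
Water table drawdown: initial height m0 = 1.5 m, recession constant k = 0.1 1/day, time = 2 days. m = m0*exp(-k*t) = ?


m = m0 * exp(-k*t)
m = 1.5 * exp(-0.1 * 2)
m = 1.5 * exp(-0.2000)

1.2281 m


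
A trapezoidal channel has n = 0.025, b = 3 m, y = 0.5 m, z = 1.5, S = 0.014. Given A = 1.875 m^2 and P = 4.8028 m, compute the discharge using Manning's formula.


R = A/P = 1.875/4.8028 = 0.390397
Q = (1/0.025) * 1.875 * 0.390397^(2/3) * 0.014^0.5

4.7402 m^3/s


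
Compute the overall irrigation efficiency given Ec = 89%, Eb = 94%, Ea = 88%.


Ec = 0.89, Eb = 0.94, Ea = 0.88
E = 0.89 * 0.94 * 0.88 * 100 = 73.6208%

73.6208 %


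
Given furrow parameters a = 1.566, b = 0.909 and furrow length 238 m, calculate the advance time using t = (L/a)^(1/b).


t = (L/a)^(1/b)
t = (238/1.566)^(1/0.909)
t = 151.979566^(1/0.909)

251.3065 min


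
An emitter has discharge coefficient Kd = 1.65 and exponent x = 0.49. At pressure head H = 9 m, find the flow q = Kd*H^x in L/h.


q = Kd * H^x = 1.65 * 9^0.49 = 1.65 * 2.934802

4.8424 L/h


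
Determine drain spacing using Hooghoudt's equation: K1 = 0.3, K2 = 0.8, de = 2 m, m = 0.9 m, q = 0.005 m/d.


S^2 = 8*K2*de*m/q + 4*K1*m^2/q
S^2 = 8*0.8*2*0.9/0.005 + 4*0.3*0.9^2/0.005
S = sqrt(2498.4000)

49.9840 m


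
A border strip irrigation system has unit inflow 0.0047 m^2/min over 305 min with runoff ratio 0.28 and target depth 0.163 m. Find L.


L = q*t/((1+r)*Z)
L = 0.0047*305/((1+0.28)*0.163)
L = 1.4335/0.20864

6.8707 m


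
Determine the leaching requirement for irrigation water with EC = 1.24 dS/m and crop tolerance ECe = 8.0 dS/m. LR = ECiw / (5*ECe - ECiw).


LR = ECiw / (5*ECe - ECiw)
LR = 1.24 / (5*8.0 - 1.24)
LR = 1.24 / 38.7600

0.0320


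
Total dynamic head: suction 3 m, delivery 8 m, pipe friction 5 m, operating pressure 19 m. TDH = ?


TDH = Hs + Hd + hf + Hp = 3 + 8 + 5 + 19 = 35

35 m


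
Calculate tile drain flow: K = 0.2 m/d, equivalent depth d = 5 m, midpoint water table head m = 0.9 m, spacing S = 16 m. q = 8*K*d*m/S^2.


q = 8*K*d*m/S^2
q = 8*0.2*5*0.9/16^2
q = 7.2000 / 256

0.0281 m/d


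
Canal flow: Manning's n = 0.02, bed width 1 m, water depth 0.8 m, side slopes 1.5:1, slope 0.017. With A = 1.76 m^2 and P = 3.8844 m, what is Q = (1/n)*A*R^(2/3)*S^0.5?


R = A/P = 1.76/3.8844 = 0.453094
Q = (1/0.02) * 1.76 * 0.453094^(2/3) * 0.017^0.5

6.7686 m^3/s
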